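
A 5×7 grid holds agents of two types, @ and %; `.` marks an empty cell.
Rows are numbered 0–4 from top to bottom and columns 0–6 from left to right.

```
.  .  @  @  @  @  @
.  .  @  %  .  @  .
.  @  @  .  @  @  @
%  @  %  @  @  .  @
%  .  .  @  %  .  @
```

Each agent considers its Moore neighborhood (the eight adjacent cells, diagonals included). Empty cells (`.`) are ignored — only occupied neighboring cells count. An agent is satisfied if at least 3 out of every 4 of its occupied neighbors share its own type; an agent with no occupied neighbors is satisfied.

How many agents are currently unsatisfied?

11

(0,2)@ 2/3 not
(0,3)@ 3/4 satisfied
(0,4)@ 3/4 satisfied
(0,5)@ 3/3 satisfied
(0,6)@ 2/2 satisfied
(1,2)@ 4/5 satisfied
(1,3)% 0/6 not
(1,5)@ 6/6 satisfied
(2,1)@ 3/5 not
(2,2)@ 4/6 not
(2,4)@ 4/5 satisfied
(2,5)@ 5/5 satisfied
(2,6)@ 3/3 satisfied
(3,0)% 1/3 not
(3,1)@ 2/5 not
(3,2)% 0/5 not
(3,3)@ 4/6 not
(3,4)@ 4/5 satisfied
(3,6)@ 3/3 satisfied
(4,0)% 1/2 not
(4,3)@ 2/4 not
(4,4)% 0/3 not
(4,6)@ 1/1 satisfied
Unsatisfied: (0,2), (1,3), (2,1), (2,2), (3,0), (3,1), (3,2), (3,3), (4,0), (4,3), (4,4) — 11 in total.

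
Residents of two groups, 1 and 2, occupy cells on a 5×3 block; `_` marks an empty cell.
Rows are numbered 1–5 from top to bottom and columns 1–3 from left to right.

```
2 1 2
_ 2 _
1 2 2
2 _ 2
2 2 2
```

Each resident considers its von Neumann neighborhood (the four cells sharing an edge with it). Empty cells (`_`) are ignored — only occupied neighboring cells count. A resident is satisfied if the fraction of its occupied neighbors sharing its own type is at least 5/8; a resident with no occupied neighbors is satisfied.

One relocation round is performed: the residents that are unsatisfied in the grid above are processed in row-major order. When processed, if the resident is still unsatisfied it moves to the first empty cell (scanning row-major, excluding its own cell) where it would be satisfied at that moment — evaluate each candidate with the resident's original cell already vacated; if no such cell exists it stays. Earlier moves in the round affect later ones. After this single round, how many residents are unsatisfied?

Initially unsatisfied (in order): (1,1), (1,2), (1,3), (2,2), (3,1), (4,1).
  (1,1) → (2,3).
  (1,2) → (1,1).
  (1,3): now satisfied by earlier moves; stays.
  (2,2): now satisfied by earlier moves; stays.
  (3,1): no empty cell satisfies it; stays.
  (4,1) → (1,2).
Resulting grid:
1 2 2
_ 2 2
1 2 2
_ _ 2
2 2 2
Unsatisfied now: (1,1), (3,1).

2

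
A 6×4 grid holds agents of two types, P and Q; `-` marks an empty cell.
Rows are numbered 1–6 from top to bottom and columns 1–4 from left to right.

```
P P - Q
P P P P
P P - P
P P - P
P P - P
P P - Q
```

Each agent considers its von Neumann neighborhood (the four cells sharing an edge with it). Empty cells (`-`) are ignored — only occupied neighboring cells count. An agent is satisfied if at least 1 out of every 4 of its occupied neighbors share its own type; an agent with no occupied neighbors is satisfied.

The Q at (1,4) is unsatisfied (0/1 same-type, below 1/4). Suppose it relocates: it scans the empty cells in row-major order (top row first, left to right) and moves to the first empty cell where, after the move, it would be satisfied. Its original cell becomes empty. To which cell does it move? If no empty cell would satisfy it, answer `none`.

(6,3)

Vacating (1,4). Empty cells in order:
  (1,3): 0/2 same-type → still unsatisfied.
  (3,3): 0/3 same-type → still unsatisfied.
  (4,3): 0/2 same-type → still unsatisfied.
  (5,3): 0/2 same-type → still unsatisfied.
  (6,3): 1/2 same-type → satisfied — stop here.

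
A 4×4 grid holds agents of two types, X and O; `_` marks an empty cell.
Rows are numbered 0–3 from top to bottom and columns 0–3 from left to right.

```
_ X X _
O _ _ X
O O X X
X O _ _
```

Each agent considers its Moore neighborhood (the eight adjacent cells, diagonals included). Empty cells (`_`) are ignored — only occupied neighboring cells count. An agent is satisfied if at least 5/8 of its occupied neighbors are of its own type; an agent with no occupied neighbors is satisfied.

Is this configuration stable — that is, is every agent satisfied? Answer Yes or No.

No

(0,1)X 1/2 ✗
(0,2)X 2/2 ✓
(1,0)O 2/3 ✓
(1,3)X 3/3 ✓
(2,0)O 3/4 ✓
(2,1)O 3/5 ✗
(2,2)X 2/4 ✗
(2,3)X 2/2 ✓
(3,0)X 0/3 ✗
(3,1)O 2/4 ✗
For instance (0,1) has only 1/2 same-type neighbors, below 5/8.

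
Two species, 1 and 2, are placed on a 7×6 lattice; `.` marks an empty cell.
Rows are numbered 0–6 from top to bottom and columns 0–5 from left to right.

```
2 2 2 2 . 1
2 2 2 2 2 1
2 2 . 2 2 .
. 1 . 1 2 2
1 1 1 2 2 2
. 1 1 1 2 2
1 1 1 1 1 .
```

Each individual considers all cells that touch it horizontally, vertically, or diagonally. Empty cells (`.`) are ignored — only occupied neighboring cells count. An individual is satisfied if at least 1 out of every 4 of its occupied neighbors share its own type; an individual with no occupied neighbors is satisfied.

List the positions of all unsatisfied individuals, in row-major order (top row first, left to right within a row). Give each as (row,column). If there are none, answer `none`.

(0,0)2 3/3 ok
(0,1)2 5/5 ok
(0,2)2 5/5 ok
(0,3)2 4/4 ok
(0,5)1 1/2 ok
(1,0)2 5/5 ok
(1,1)2 7/7 ok
(1,2)2 7/7 ok
(1,3)2 6/6 ok
(1,4)2 4/6 ok
(1,5)1 1/3 ok
(2,0)2 3/4 ok
(2,1)2 4/5 ok
(2,3)2 5/6 ok
(2,4)2 5/7 ok
(3,1)1 3/5 ok
(3,3)1 1/6 unhappy
(3,4)2 6/7 ok
(3,5)2 4/4 ok
(4,0)1 3/3 ok
(4,1)1 5/5 ok
(4,2)1 6/7 ok
(4,3)2 3/7 ok
(4,4)2 6/8 ok
(4,5)2 5/5 ok
(5,1)1 7/7 ok
(5,2)1 7/8 ok
(5,3)1 5/8 ok
(5,4)2 4/7 ok
(5,5)2 3/4 ok
(6,0)1 2/2 ok
(6,1)1 4/4 ok
(6,2)1 5/5 ok
(6,3)1 4/5 ok
(6,4)1 2/4 ok

(3,3)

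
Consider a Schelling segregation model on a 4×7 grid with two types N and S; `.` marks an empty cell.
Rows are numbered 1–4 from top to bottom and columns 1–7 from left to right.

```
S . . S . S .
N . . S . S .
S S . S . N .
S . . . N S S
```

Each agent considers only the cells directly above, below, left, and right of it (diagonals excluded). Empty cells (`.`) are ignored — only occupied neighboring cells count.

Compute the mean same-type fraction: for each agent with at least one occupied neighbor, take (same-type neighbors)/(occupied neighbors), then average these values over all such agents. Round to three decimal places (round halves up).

0.607

Row 1: (1,1)S 0/1 · (1,4)S 1/1 · (1,6)S 1/1
Row 2: (2,1)N 0/2 · (2,4)S 2/2 · (2,6)S 1/2
Row 3: (3,1)S 2/3 · (3,2)S 1/1 · (3,4)S 1/1 · (3,6)N 0/2
Row 4: (4,1)S 1/1 · (4,5)N 0/1 · (4,6)S 1/3 · (4,7)S 1/1
Sum over 14 agents: 0/1 + 1/1 + 1/1 + 0/2 + 2/2 + 1/2 + 2/3 + 1/1 + 1/1 + 0/2 + 1/1 + 0/1 + 1/3 + 1/1 = 17/2; mean = 17/2 ÷ 14 = 17/28 = 0.607142… → 0.607.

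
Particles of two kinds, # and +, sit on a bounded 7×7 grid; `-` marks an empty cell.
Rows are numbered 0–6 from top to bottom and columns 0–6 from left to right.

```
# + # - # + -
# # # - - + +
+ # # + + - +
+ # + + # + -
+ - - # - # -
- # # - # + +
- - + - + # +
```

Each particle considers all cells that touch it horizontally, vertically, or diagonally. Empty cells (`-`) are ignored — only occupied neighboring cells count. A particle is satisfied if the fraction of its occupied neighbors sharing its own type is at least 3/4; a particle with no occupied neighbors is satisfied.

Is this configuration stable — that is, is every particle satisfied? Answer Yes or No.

No

(0,0)# 2/3 unhappy
(0,1)+ 0/5 unhappy
(0,2)# 2/3 unhappy
(0,4)# 0/2 unhappy
(0,5)+ 2/3 unhappy
(1,0)# 3/5 unhappy
(1,1)# 6/8 ok
(1,2)# 4/6 unhappy
(1,5)+ 4/5 ok
(1,6)+ 3/3 ok
(2,0)+ 1/5 unhappy
(2,1)# 5/8 unhappy
(2,2)# 4/7 unhappy
(2,3)+ 3/6 unhappy
(2,4)+ 4/5 ok
(2,6)+ 3/3 ok
(3,0)+ 2/4 unhappy
(3,1)# 2/6 unhappy
(3,2)+ 2/6 unhappy
(3,3)+ 3/6 unhappy
(3,4)# 2/6 unhappy
(3,5)+ 2/4 unhappy
(4,0)+ 1/3 unhappy
(4,3)# 3/5 unhappy
(4,5)# 2/5 unhappy
(5,1)# 1/3 unhappy
(5,2)# 2/3 unhappy
(5,4)# 3/5 unhappy
(5,5)+ 3/6 unhappy
(5,6)+ 2/4 unhappy
(6,2)+ 0/2 unhappy
(6,4)+ 1/3 unhappy
(6,5)# 1/5 unhappy
(6,6)+ 2/3 unhappy
For instance (0,0) has only 2/3 same-type neighbors, below 3/4.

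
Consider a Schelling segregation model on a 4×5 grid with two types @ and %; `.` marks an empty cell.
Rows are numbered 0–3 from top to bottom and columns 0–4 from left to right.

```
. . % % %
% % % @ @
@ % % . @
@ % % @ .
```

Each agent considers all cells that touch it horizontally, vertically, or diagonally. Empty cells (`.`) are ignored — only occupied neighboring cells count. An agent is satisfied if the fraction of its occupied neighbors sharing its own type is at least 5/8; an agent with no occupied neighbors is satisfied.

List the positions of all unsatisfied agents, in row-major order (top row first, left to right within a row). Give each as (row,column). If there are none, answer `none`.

(0,3), (0,4), (1,3), (1,4), (2,0), (3,0), (3,1), (3,3)

Row 0: (0,2)% 3/4 satisfied · (0,3)% 3/5 not · (0,4)% 1/3 not
Row 1: (1,0)% 2/3 satisfied · (1,1)% 5/6 satisfied · (1,2)% 5/6 satisfied · (1,3)@ 2/7 not · (1,4)@ 2/4 not
Row 2: (2,0)@ 1/5 not · (2,1)% 6/8 satisfied · (2,2)% 5/7 satisfied · (2,4)@ 3/3 satisfied
Row 3: (3,0)@ 1/3 not · (3,1)% 3/5 not · (3,2)% 3/4 satisfied · (3,3)@ 1/3 not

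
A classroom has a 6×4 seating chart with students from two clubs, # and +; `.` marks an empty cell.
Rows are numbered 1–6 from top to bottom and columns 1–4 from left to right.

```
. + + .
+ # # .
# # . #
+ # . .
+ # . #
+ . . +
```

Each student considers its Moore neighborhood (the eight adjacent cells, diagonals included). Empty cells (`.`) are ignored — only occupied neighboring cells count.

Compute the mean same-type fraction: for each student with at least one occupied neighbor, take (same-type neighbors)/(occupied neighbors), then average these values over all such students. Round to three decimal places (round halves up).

0.433

(1,2)+ 2/4
(1,3)+ 1/3
(2,1)+ 1/4
(2,2)# 3/6
(2,3)# 3/5
(3,1)# 3/5
(3,2)# 4/6
(3,4)# 1/1
(4,1)+ 1/5
(4,2)# 3/5
(5,1)+ 2/4
(5,2)# 1/4
(5,4)# 0/1
(6,1)+ 1/2
(6,4)+ 0/1
Sum over 15 students: 2/4 + 1/3 + 1/4 + 3/6 + 3/5 + 3/5 + 4/6 + 1/1 + 1/5 + 3/5 + 2/4 + 1/4 + 0/1 + 1/2 + 0/1 = 13/2; mean = 13/2 ÷ 15 = 13/30 = 0.433333… → 0.433.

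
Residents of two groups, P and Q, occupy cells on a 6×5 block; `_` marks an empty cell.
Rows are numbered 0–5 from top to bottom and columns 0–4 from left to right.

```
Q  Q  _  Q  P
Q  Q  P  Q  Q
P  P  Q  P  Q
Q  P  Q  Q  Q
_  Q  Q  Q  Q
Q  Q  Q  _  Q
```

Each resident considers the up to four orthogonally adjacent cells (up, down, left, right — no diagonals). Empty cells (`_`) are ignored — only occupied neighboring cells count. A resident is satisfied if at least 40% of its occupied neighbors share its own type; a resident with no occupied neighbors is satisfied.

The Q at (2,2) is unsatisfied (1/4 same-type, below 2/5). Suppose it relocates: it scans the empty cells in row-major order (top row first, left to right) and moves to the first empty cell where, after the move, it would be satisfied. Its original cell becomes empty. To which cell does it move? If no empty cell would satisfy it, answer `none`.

Vacating (2,2). Empty cells in order:
  (0,2): 2/3 same-type → satisfied — stop here.

(0,2)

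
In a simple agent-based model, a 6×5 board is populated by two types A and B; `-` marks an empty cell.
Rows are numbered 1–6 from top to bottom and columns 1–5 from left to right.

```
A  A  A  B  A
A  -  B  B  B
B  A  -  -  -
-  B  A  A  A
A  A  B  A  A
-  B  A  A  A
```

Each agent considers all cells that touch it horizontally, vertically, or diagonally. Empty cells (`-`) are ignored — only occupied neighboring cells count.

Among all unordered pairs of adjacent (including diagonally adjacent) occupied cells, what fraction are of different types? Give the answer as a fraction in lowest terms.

Scan each occupied cell's neighbors to the right and below (and the two forward diagonals) so each pair is counted once.
Row 1: A(1,1)–A(1,2)= A(1,1)–A(2,1)= A(1,2)–A(1,3)= A(1,2)–B(2,3)≠ A(1,2)–A(2,1)= A(1,3)–B(1,4)≠ A(1,3)–B(2,3)≠ A(1,3)–B(2,4)≠ B(1,4)–A(1,5)≠ B(1,4)–B(2,4)= B(1,4)–B(2,5)= B(1,4)–B(2,3)= A(1,5)–B(2,5)≠ A(1,5)–B(2,4)≠  → 7/14 unlike.
Row 2: A(2,1)–B(3,1)≠ A(2,1)–A(3,2)= B(2,3)–B(2,4)= B(2,3)–A(3,2)≠ B(2,4)–B(2,5)=  → 2/5 unlike.
Row 3: B(3,1)–A(3,2)≠ B(3,1)–B(4,2)= A(3,2)–B(4,2)≠ A(3,2)–A(4,3)=  → 2/4 unlike.
Row 4: B(4,2)–A(4,3)≠ B(4,2)–A(5,2)≠ B(4,2)–B(5,3)= B(4,2)–A(5,1)≠ A(4,3)–A(4,4)= A(4,3)–B(5,3)≠ A(4,3)–A(5,4)= A(4,3)–A(5,2)= A(4,4)–A(4,5)= A(4,4)–A(5,4)= A(4,4)–A(5,5)= A(4,4)–B(5,3)≠ A(4,5)–A(5,5)= A(4,5)–A(5,4)=  → 5/14 unlike.
Row 5: A(5,1)–A(5,2)= A(5,1)–B(6,2)≠ A(5,2)–B(5,3)≠ A(5,2)–B(6,2)≠ A(5,2)–A(6,3)= B(5,3)–A(5,4)≠ B(5,3)–A(6,3)≠ B(5,3)–A(6,4)≠ B(5,3)–B(6,2)= A(5,4)–A(5,5)= A(5,4)–A(6,4)= A(5,4)–A(6,5)= A(5,4)–A(6,3)= A(5,5)–A(6,5)= A(5,5)–A(6,4)=  → 6/15 unlike.
Row 6: B(6,2)–A(6,3)≠ A(6,3)–A(6,4)= A(6,4)–A(6,5)=  → 1/3 unlike.
Total adjacent occupied pairs: 55; unlike-type pairs: 23.
23/55 is already in lowest terms.

23/55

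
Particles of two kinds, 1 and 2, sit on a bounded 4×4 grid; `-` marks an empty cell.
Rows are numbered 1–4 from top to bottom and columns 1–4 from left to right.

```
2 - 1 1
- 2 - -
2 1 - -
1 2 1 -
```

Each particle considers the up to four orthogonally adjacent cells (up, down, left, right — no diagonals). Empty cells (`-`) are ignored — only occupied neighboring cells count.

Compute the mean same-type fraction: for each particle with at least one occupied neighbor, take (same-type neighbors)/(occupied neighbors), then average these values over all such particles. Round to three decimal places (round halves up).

0.250

Row 1: (1,1)2 — no occupied neighbors · (1,3)1 1/1 · (1,4)1 1/1
Row 2: (2,2)2 0/1
Row 3: (3,1)2 0/2 · (3,2)1 0/3
Row 4: (4,1)1 0/2 · (4,2)2 0/3 · (4,3)1 0/1
Sum over 8 particles: 1/1 + 1/1 + 0/1 + 0/2 + 0/3 + 0/2 + 0/3 + 0/1 = 2; mean = 2 ÷ 8 = 1/4 = 0.25 → 0.250.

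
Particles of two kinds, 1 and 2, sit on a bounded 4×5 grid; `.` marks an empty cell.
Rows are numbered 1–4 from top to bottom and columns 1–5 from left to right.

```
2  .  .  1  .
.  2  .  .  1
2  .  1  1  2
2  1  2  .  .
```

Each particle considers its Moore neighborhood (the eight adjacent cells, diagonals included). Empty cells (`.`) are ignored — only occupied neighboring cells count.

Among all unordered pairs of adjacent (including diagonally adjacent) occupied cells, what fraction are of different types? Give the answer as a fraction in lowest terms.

Scan each occupied cell's neighbors to the right and below (and the two forward diagonals) so each pair is counted once.
Row 1: 2(1,1)–2(2,2)= 1(1,4)–1(2,5)=  → 0/2 unlike.
Row 2: 2(2,2)–1(3,3)≠ 2(2,2)–2(3,1)= 1(2,5)–2(3,5)≠ 1(2,5)–1(3,4)=  → 2/4 unlike.
Row 3: 2(3,1)–2(4,1)= 2(3,1)–1(4,2)≠ 1(3,3)–1(3,4)= 1(3,3)–2(4,3)≠ 1(3,3)–1(4,2)= 1(3,4)–2(3,5)≠ 1(3,4)–2(4,3)≠  → 4/7 unlike.
Row 4: 2(4,1)–1(4,2)≠ 1(4,2)–2(4,3)≠  → 2/2 unlike.
Total adjacent occupied pairs: 15; unlike-type pairs: 8.
8/15 is already in lowest terms.

8/15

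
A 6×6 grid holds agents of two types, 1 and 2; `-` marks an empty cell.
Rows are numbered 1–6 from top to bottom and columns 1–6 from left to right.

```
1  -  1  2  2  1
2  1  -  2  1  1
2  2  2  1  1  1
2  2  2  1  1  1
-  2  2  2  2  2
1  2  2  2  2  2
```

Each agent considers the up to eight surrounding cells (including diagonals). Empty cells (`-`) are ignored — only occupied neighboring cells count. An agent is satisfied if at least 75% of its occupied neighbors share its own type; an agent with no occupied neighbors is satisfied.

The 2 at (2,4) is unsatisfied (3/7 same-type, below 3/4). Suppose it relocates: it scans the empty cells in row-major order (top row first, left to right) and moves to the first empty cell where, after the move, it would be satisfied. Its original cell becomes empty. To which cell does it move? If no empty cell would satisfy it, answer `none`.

Vacating (2,4). Empty cells in order:
  (1,2): 1/4 same-type → still unsatisfied.
  (2,3): 3/6 same-type → still unsatisfied.
  (5,1): 4/5 same-type → satisfied — stop here.

(5,1)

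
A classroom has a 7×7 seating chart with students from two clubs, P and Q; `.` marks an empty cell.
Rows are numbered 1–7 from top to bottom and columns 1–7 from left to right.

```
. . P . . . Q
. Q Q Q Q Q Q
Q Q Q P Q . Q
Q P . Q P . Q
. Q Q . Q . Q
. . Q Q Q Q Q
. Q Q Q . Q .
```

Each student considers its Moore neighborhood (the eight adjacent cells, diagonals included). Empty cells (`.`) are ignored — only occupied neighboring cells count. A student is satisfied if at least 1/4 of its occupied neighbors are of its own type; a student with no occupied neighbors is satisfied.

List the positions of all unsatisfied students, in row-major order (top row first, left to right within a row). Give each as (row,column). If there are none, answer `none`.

(1,3), (3,4), (4,2)

Row 1: (1,3)P 0/3 not · (1,7)Q 2/2 satisfied
Row 2: (2,2)Q 4/5 satisfied · (2,3)Q 4/6 satisfied · (2,4)Q 4/6 satisfied · (2,5)Q 3/4 satisfied · (2,6)Q 5/5 satisfied · (2,7)Q 3/3 satisfied
Row 3: (3,1)Q 3/4 satisfied · (3,2)Q 5/6 satisfied · (3,3)Q 5/7 satisfied · (3,4)P 1/7 not · (3,5)Q 4/6 satisfied · (3,7)Q 3/3 satisfied
Row 4: (4,1)Q 3/4 satisfied · (4,2)P 0/6 not · (4,4)Q 4/6 satisfied · (4,5)P 1/4 satisfied · (4,7)Q 2/2 satisfied
Row 5: (5,2)Q 3/4 satisfied · (5,3)Q 4/5 satisfied · (5,5)Q 4/5 satisfied · (5,7)Q 3/3 satisfied
Row 6: (6,3)Q 6/6 satisfied · (6,4)Q 6/6 satisfied · (6,5)Q 5/5 satisfied · (6,6)Q 5/5 satisfied · (6,7)Q 3/3 satisfied
Row 7: (7,2)Q 2/2 satisfied · (7,3)Q 4/4 satisfied · (7,4)Q 4/4 satisfied · (7,6)Q 3/3 satisfied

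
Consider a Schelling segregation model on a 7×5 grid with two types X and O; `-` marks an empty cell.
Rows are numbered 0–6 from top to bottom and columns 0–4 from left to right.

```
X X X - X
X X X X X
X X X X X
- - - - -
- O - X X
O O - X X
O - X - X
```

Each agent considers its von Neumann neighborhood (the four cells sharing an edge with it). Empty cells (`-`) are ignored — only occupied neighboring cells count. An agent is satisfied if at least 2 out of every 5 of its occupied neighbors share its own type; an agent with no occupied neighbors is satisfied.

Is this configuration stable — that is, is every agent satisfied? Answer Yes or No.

(0,0)X 2/2 ✓
(0,1)X 3/3 ✓
(0,2)X 2/2 ✓
(0,4)X 1/1 ✓
(1,0)X 3/3 ✓
(1,1)X 4/4 ✓
(1,2)X 4/4 ✓
(1,3)X 3/3 ✓
(1,4)X 3/3 ✓
(2,0)X 2/2 ✓
(2,1)X 3/3 ✓
(2,2)X 3/3 ✓
(2,3)X 3/3 ✓
(2,4)X 2/2 ✓
(4,1)O 1/1 ✓
(4,3)X 2/2 ✓
(4,4)X 2/2 ✓
(5,0)O 2/2 ✓
(5,1)O 2/2 ✓
(5,3)X 2/2 ✓
(5,4)X 3/3 ✓
(6,0)O 1/1 ✓
(6,2)X 0/0 ✓
(6,4)X 1/1 ✓
All meet the threshold, so the configuration is stable.

Yes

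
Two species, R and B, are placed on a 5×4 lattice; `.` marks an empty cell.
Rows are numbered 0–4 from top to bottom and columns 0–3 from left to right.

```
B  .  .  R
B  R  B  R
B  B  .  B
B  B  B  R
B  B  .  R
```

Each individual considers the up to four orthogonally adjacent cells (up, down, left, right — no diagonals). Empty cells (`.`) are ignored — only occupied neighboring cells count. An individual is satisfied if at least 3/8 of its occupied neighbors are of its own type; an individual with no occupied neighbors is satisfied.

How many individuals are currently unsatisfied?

Row 0: (0,0)B 1/1 satisfied · (0,3)R 1/1 satisfied
Row 1: (1,0)B 2/3 satisfied · (1,1)R 0/3 not · (1,2)B 0/2 not · (1,3)R 1/3 not
Row 2: (2,0)B 3/3 satisfied · (2,1)B 2/3 satisfied · (2,3)B 0/2 not
Row 3: (3,0)B 3/3 satisfied · (3,1)B 4/4 satisfied · (3,2)B 1/2 satisfied · (3,3)R 1/3 not
Row 4: (4,0)B 2/2 satisfied · (4,1)B 2/2 satisfied · (4,3)R 1/1 satisfied
Unsatisfied: (1,1), (1,2), (1,3), (2,3), (3,3) — 5 in total.

5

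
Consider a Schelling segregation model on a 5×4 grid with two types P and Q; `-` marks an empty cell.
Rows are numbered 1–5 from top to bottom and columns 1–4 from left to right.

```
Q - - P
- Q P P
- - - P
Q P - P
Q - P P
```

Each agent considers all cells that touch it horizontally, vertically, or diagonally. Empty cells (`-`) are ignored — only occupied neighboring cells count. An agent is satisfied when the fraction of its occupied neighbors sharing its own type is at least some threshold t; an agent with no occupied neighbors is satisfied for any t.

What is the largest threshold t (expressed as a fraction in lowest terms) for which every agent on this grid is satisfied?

1/3

Row 1: (1,1)Q 1/1 · (1,4)P 2/2
Row 2: (2,2)Q 1/2 · (2,3)P 3/4 · (2,4)P 3/3
Row 3: (3,4)P 3/3
Row 4: (4,1)Q 1/2 · (4,2)P 1/3 · (4,4)P 3/3
Row 5: (5,1)Q 1/2 · (5,3)P 3/3 · (5,4)P 2/2
The smallest same-type fraction is 1/3 at (4,2), which reduces to 1/3. Any threshold above that leaves this agent unsatisfied.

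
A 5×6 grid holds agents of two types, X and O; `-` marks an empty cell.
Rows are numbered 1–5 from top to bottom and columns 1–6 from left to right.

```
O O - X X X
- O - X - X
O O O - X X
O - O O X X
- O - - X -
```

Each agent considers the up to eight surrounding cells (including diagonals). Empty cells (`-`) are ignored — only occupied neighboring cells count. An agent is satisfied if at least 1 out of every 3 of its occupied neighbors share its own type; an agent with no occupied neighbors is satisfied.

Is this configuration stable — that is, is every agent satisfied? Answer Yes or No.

Row 1: (1,1)O 2/2 ✓ · (1,2)O 2/2 ✓ · (1,4)X 2/2 ✓ · (1,5)X 4/4 ✓ · (1,6)X 2/2 ✓
Row 2: (2,2)O 5/5 ✓ · (2,4)X 3/4 ✓ · (2,6)X 4/4 ✓
Row 3: (3,1)O 3/3 ✓ · (3,2)O 5/5 ✓ · (3,3)O 4/5 ✓ · (3,5)X 5/6 ✓ · (3,6)X 4/4 ✓
Row 4: (4,1)O 3/3 ✓ · (4,3)O 4/4 ✓ · (4,4)O 2/5 ✓ · (4,5)X 4/5 ✓ · (4,6)X 4/4 ✓
Row 5: (5,2)O 2/2 ✓ · (5,5)X 2/3 ✓
All meet the threshold, so the configuration is stable.

Yes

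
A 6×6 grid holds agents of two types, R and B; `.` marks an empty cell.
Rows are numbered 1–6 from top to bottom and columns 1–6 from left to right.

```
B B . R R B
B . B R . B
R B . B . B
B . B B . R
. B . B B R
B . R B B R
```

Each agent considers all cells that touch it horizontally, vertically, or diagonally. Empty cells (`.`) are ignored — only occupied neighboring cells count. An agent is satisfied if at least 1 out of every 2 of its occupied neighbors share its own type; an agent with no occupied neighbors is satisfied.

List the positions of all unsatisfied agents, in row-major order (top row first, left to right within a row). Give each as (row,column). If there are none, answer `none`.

(3,1), (4,6), (6,3), (6,6)

(1,1)B 2/2 ok
(1,2)B 3/3 ok
(1,4)R 2/3 ok
(1,5)R 2/4 ok
(1,6)B 1/2 ok
(2,1)B 3/4 ok
(2,3)B 3/5 ok
(2,4)R 2/4 ok
(2,6)B 2/3 ok
(3,1)R 0/3 unhappy
(3,2)B 4/5 ok
(3,4)B 3/4 ok
(3,6)B 1/2 ok
(4,1)B 2/3 ok
(4,3)B 5/5 ok
(4,4)B 4/4 ok
(4,6)R 1/3 unhappy
(5,2)B 3/4 ok
(5,4)B 5/6 ok
(5,5)B 4/7 ok
(5,6)R 2/4 ok
(6,1)B 1/1 ok
(6,3)R 0/3 unhappy
(6,4)B 3/4 ok
(6,5)B 3/5 ok
(6,6)R 1/3 unhappy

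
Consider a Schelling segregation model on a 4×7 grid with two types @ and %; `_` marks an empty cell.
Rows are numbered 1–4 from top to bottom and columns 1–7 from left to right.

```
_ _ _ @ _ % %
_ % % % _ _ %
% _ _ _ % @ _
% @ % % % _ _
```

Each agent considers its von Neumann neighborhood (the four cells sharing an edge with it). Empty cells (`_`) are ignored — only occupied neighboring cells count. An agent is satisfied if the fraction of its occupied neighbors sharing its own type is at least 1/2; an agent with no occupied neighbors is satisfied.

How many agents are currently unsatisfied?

(1,4)@ 0/1 ✗
(1,6)% 1/1 ✓
(1,7)% 2/2 ✓
(2,2)% 1/1 ✓
(2,3)% 2/2 ✓
(2,4)% 1/2 ✓
(2,7)% 1/1 ✓
(3,1)% 1/1 ✓
(3,5)% 1/2 ✓
(3,6)@ 0/1 ✗
(4,1)% 1/2 ✓
(4,2)@ 0/2 ✗
(4,3)% 1/2 ✓
(4,4)% 2/2 ✓
(4,5)% 2/2 ✓
Unsatisfied: (1,4), (3,6), (4,2) — 3 in total.

3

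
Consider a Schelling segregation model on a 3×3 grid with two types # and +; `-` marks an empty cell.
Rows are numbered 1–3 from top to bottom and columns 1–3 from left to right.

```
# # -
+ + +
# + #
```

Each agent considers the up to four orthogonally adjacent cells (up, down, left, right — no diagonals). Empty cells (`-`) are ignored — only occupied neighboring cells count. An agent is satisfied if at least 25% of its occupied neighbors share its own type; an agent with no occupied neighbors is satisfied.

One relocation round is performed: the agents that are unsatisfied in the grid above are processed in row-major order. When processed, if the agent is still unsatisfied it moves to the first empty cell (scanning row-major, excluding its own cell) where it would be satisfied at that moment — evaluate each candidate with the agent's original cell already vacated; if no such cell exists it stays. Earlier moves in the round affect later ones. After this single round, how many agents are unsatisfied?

Initially unsatisfied (in order): (3,1), (3,3).
  (3,1) → (1,3).
  (3,3): no empty cell satisfies it; stays.
Resulting grid:
# # #
+ + +
- + #
Unsatisfied now: (3,3).

1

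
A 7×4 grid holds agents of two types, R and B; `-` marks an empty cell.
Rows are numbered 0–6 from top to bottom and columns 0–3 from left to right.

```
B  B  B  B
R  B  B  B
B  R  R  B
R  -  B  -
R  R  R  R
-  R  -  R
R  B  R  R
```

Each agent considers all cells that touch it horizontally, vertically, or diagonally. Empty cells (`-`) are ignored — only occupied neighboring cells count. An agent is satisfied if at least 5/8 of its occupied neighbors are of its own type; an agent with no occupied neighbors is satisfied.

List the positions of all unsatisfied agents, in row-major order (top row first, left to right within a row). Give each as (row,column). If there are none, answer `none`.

Row 0: (0,0)B 2/3 ok · (0,1)B 4/5 ok · (0,2)B 5/5 ok · (0,3)B 3/3 ok
Row 1: (1,0)R 1/5 unhappy · (1,1)B 5/8 ok · (1,2)B 6/8 ok · (1,3)B 4/5 ok
Row 2: (2,0)B 1/4 unhappy · (2,1)R 3/7 unhappy · (2,2)R 1/6 unhappy · (2,3)B 3/4 ok
Row 3: (3,0)R 3/4 ok · (3,2)B 1/6 unhappy
Row 4: (4,0)R 3/3 ok · (4,1)R 4/5 ok · (4,2)R 4/5 ok · (4,3)R 2/3 ok
Row 5: (5,1)R 5/6 ok · (5,3)R 4/4 ok
Row 6: (6,0)R 1/2 unhappy · (6,1)B 0/3 unhappy · (6,2)R 3/4 ok · (6,3)R 2/2 ok

(1,0), (2,0), (2,1), (2,2), (3,2), (6,0), (6,1)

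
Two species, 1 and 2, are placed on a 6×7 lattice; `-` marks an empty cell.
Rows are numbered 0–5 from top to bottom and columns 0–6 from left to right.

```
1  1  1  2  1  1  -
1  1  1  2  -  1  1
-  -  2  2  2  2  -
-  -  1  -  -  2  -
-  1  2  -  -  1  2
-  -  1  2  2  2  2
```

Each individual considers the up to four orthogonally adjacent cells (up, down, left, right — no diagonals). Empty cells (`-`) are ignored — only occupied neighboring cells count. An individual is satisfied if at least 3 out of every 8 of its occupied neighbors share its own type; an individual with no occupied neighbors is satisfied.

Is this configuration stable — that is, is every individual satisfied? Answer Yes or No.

No

Row 0: (0,0)1 2/2 ✓ · (0,1)1 3/3 ✓ · (0,2)1 2/3 ✓ · (0,3)2 1/3 ✗ · (0,4)1 1/2 ✓ · (0,5)1 2/2 ✓
Row 1: (1,0)1 2/2 ✓ · (1,1)1 3/3 ✓ · (1,2)1 2/4 ✓ · (1,3)2 2/3 ✓ · (1,5)1 2/3 ✓ · (1,6)1 1/1 ✓
Row 2: (2,2)2 1/3 ✗ · (2,3)2 3/3 ✓ · (2,4)2 2/2 ✓ · (2,5)2 2/3 ✓
Row 3: (3,2)1 0/2 ✗ · (3,5)2 1/2 ✓
Row 4: (4,1)1 0/1 ✗ · (4,2)2 0/3 ✗ · (4,5)1 0/3 ✗ · (4,6)2 1/2 ✓
Row 5: (5,2)1 0/2 ✗ · (5,3)2 1/2 ✓ · (5,4)2 2/2 ✓ · (5,5)2 2/3 ✓ · (5,6)2 2/2 ✓
For instance (0,3) has only 1/3 same-type neighbors, below 3/8.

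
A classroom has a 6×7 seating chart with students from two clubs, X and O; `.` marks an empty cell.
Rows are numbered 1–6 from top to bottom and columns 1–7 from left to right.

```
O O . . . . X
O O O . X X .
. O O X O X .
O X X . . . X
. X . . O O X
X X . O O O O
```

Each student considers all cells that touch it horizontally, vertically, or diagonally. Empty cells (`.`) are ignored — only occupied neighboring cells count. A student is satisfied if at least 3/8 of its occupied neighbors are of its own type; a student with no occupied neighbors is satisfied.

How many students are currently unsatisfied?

Row 1: (1,1)O 3/3 ok · (1,2)O 4/4 ok · (1,7)X 1/1 ok
Row 2: (2,1)O 4/4 ok · (2,2)O 6/6 ok · (2,3)O 4/5 ok · (2,5)X 3/4 ok · (2,6)X 3/4 ok
Row 3: (3,2)O 5/7 ok · (3,3)O 3/6 ok · (3,4)X 2/5 ok · (3,5)O 0/4 unhappy · (3,6)X 3/4 ok
Row 4: (4,1)O 1/3 unhappy · (4,2)X 2/5 ok · (4,3)X 3/5 ok · (4,7)X 2/3 ok
Row 5: (5,2)X 4/5 ok · (5,5)O 4/4 ok · (5,6)O 4/6 ok · (5,7)X 1/4 unhappy
Row 6: (6,1)X 2/2 ok · (6,2)X 2/2 ok · (6,4)O 2/2 ok · (6,5)O 4/4 ok · (6,6)O 4/5 ok · (6,7)O 2/3 ok
Unsatisfied: (3,5), (4,1), (5,7) — 3 in total.

3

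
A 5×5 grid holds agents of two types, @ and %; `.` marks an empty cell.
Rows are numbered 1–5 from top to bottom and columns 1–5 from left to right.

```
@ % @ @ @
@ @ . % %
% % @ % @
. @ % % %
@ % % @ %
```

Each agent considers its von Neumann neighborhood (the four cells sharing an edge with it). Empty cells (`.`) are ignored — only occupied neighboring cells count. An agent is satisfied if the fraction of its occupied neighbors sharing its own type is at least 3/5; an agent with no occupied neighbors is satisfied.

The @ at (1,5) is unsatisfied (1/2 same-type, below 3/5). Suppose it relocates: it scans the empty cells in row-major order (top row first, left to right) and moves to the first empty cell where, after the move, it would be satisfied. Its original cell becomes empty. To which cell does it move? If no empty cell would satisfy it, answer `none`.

Vacating (1,5). Empty cells in order:
  (2,3): 3/4 same-type → satisfied — stop here.

(2,3)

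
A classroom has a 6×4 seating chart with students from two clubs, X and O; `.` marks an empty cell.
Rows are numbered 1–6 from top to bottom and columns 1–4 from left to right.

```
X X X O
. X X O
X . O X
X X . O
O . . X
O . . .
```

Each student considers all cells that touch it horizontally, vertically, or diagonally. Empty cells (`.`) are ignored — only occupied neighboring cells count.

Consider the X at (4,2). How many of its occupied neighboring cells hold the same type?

2

Occupied neighbors of (4,2): (3,1)=X, (3,3)=O, (4,1)=X, (5,1)=O.
Same type (X): 2 of 4.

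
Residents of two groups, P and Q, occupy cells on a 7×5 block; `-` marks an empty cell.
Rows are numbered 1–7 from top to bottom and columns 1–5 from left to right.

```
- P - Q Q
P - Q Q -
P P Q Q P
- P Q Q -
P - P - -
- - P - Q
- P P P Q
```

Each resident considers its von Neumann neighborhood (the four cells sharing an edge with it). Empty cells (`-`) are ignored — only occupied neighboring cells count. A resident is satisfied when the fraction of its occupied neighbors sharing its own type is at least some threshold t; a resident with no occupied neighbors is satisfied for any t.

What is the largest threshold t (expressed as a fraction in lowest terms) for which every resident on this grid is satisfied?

0/1

(1,2)P — no occupied neighbors
(1,4)Q 2/2
(1,5)Q 1/1
(2,1)P 1/1
(2,3)Q 2/2
(2,4)Q 3/3
(3,1)P 2/2
(3,2)P 2/3
(3,3)Q 3/4
(3,4)Q 3/4
(3,5)P 0/1
(4,2)P 1/2
(4,3)Q 2/4
(4,4)Q 2/2
(5,1)P — no occupied neighbors
(5,3)P 1/2
(6,3)P 2/2
(6,5)Q 1/1
(7,2)P 1/1
(7,3)P 3/3
(7,4)P 1/2
(7,5)Q 1/2
The smallest same-type fraction is 0/1 at (3,5), which reduces to 0/1. Any threshold above that leaves this resident unsatisfied.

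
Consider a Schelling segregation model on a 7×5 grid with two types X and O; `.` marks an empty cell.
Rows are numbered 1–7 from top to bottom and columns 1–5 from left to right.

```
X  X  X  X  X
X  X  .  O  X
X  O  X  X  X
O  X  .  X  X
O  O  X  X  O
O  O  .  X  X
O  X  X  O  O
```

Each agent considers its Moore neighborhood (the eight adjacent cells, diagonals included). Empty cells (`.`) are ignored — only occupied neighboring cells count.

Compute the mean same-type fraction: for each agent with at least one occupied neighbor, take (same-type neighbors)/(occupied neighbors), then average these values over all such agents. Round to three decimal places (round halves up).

Row 1: (1,1)X 3/3 · (1,2)X 4/4 · (1,3)X 3/4 · (1,4)X 3/4 · (1,5)X 2/3
Row 2: (2,1)X 4/5 · (2,2)X 6/7 · (2,4)O 0/7 · (2,5)X 4/5
Row 3: (3,1)X 3/5 · (3,2)O 1/6 · (3,3)X 4/6 · (3,4)X 5/6 · (3,5)X 4/5
Row 4: (4,1)O 3/5 · (4,2)X 3/7 · (4,4)X 6/7 · (4,5)X 4/5
Row 5: (5,1)O 4/5 · (5,2)O 4/6 · (5,3)X 4/6 · (5,4)X 5/6 · (5,5)O 0/5
Row 6: (6,1)O 4/5 · (6,2)O 4/7 · (6,4)X 4/7 · (6,5)X 2/5
Row 7: (7,1)O 2/3 · (7,2)X 1/4 · (7,3)X 2/4 · (7,4)O 1/4 · (7,5)O 1/3
Sum over 32 agents: 3/3 + 4/4 + 3/4 + 3/4 + 2/3 + 4/5 + 6/7 + 0/7 + 4/5 + 3/5 + 1/6 + 4/6 + 5/6 + 4/5 + 3/5 + 3/7 + 6/7 + 4/5 + 4/5 + 4/6 + 4/6 + 5/6 + 0/5 + 4/5 + 4/7 + 4/7 + 2/5 + 2/3 + 1/4 + 2/4 + 1/4 + 1/3 = 689/35; mean = 689/35 ÷ 32 = 689/1120 = 0.615178… → 0.615.

0.615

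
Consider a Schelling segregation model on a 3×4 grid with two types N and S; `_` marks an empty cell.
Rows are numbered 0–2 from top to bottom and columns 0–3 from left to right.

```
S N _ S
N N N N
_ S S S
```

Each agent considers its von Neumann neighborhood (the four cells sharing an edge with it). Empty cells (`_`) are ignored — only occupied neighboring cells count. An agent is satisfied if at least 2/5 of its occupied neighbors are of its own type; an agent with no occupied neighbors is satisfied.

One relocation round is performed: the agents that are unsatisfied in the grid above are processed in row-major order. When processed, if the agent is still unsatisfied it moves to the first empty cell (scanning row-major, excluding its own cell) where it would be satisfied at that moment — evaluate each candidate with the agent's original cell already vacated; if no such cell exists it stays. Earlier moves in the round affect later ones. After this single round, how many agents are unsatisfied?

0

Initially unsatisfied (in order): (0,0), (0,3), (1,3).
  (0,0) → (2,0).
  (0,3): no empty cell satisfies it; stays.
  (1,3) → (0,0).
Resulting grid:
N N _ S
N N N _
S S S S
All satisfied now.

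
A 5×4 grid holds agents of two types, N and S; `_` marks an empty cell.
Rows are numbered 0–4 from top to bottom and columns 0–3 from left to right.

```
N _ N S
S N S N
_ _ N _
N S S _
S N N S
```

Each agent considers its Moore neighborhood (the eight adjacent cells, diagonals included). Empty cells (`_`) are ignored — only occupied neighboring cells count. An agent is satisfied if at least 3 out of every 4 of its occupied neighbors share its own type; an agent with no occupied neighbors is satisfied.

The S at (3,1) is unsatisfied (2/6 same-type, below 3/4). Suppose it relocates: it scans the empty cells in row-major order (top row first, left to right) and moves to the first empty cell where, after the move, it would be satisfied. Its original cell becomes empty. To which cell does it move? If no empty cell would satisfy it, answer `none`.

Vacating (3,1). Empty cells in order:
  (0,1): 2/5 same-type → still unsatisfied.
  (2,0): 1/3 same-type → still unsatisfied.
  (2,1): 3/6 same-type → still unsatisfied.
  (2,3): 2/4 same-type → still unsatisfied.
  (3,3): 2/4 same-type → still unsatisfied.

none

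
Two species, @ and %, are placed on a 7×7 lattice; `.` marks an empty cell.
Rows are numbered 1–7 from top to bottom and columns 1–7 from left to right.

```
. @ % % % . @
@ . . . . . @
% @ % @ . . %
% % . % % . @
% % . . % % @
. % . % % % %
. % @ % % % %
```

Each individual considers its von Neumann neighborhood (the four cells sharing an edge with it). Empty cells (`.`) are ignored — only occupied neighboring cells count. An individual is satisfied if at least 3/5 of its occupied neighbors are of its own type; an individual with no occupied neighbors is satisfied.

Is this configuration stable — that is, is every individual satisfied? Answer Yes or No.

No

(1,2)@ 0/1 not
(1,3)% 1/2 not
(1,4)% 2/2 satisfied
(1,5)% 1/1 satisfied
(1,7)@ 1/1 satisfied
(2,1)@ 0/1 not
(2,7)@ 1/2 not
(3,1)% 1/3 not
(3,2)@ 0/3 not
(3,3)% 0/2 not
(3,4)@ 0/2 not
(3,7)% 0/2 not
(4,1)% 3/3 satisfied
(4,2)% 2/3 satisfied
(4,4)% 1/2 not
(4,5)% 2/2 satisfied
(4,7)@ 1/2 not
(5,1)% 2/2 satisfied
(5,2)% 3/3 satisfied
(5,5)% 3/3 satisfied
(5,6)% 2/3 satisfied
(5,7)@ 1/3 not
(6,2)% 2/2 satisfied
(6,4)% 2/2 satisfied
(6,5)% 4/4 satisfied
(6,6)% 4/4 satisfied
(6,7)% 2/3 satisfied
(7,2)% 1/2 not
(7,3)@ 0/2 not
(7,4)% 2/3 satisfied
(7,5)% 3/3 satisfied
(7,6)% 3/3 satisfied
(7,7)% 2/2 satisfied
For instance (1,2) has only 0/1 same-type neighbors, below 3/5.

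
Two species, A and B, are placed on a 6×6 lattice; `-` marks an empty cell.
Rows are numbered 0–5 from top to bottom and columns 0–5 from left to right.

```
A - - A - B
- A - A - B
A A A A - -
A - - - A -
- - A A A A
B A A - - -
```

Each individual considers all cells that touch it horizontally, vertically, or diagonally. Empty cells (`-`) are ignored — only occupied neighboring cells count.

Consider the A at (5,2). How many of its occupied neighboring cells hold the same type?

Occupied neighbors of (5,2): (4,2)=A, (4,3)=A, (5,1)=A.
Same type (A): 3 of 3.

3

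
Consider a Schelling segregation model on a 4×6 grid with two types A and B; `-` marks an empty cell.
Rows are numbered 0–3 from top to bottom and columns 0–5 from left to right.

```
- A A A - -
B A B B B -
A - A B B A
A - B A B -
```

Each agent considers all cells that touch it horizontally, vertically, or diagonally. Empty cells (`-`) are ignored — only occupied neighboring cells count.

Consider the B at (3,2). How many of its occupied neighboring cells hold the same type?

1

Occupied neighbors of (3,2): (2,2)=A, (2,3)=B, (3,3)=A.
Same type (B): 1 of 3.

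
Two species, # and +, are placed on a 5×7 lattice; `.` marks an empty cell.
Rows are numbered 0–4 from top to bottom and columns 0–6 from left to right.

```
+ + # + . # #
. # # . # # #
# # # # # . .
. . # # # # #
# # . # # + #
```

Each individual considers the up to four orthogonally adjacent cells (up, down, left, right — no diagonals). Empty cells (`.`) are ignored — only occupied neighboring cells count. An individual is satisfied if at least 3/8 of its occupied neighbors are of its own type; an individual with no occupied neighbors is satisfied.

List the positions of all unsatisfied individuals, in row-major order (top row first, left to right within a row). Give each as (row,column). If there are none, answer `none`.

Row 0: (0,0)+ 1/1 ok · (0,1)+ 1/3 unhappy · (0,2)# 1/3 unhappy · (0,3)+ 0/1 unhappy · (0,5)# 2/2 ok · (0,6)# 2/2 ok
Row 1: (1,1)# 2/3 ok · (1,2)# 3/3 ok · (1,4)# 2/2 ok · (1,5)# 3/3 ok · (1,6)# 2/2 ok
Row 2: (2,0)# 1/1 ok · (2,1)# 3/3 ok · (2,2)# 4/4 ok · (2,3)# 3/3 ok · (2,4)# 3/3 ok
Row 3: (3,2)# 2/2 ok · (3,3)# 4/4 ok · (3,4)# 4/4 ok · (3,5)# 2/3 ok · (3,6)# 2/2 ok
Row 4: (4,0)# 1/1 ok · (4,1)# 1/1 ok · (4,3)# 2/2 ok · (4,4)# 2/3 ok · (4,5)+ 0/3 unhappy · (4,6)# 1/2 ok

(0,1), (0,2), (0,3), (4,5)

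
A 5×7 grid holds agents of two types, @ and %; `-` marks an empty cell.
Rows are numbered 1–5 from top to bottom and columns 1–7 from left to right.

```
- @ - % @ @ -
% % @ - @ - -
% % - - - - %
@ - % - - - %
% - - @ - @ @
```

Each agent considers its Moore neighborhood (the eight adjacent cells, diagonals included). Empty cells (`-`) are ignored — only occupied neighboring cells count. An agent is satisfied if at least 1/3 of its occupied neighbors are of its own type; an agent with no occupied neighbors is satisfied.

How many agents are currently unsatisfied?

Row 1: (1,2)@ 1/3 ✓ · (1,4)% 0/3 ✗ · (1,5)@ 2/3 ✓ · (1,6)@ 2/2 ✓
Row 2: (2,1)% 3/4 ✓ · (2,2)% 3/5 ✓ · (2,3)@ 1/4 ✗ · (2,5)@ 2/3 ✓
Row 3: (3,1)% 3/4 ✓ · (3,2)% 4/6 ✓ · (3,7)% 1/1 ✓
Row 4: (4,1)@ 0/3 ✗ · (4,3)% 1/2 ✓ · (4,7)% 1/3 ✓
Row 5: (5,1)% 0/1 ✗ · (5,4)@ 0/1 ✗ · (5,6)@ 1/2 ✓ · (5,7)@ 1/2 ✓
Unsatisfied: (1,4), (2,3), (4,1), (5,1), (5,4) — 5 in total.

5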